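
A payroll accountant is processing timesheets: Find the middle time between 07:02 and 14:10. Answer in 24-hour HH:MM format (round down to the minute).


Start time: 07:02 = 422 minutes from midnight
End time: 14:10 = 850 minutes from midnight
Sum: 422 + 850 = 1272
Midpoint: 1272 / 2 = 636 minutes
Convert: 636 / 60 = 10 hours, 36 minutes
Result: 10:36

10:36


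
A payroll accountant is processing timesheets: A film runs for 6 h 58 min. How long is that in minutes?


Hours: 6
Minutes: 58
Convert hours to minutes: 6 x 60 = 360
Add remaining minutes: 360 + 58 = 418

418


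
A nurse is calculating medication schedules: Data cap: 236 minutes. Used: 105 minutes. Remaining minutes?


Total budget: 236 minutes
Time used: 105 minutes
Remaining: 236 - 105 = 131 minutes
Percent used: 44.5%
Percent remaining: 55.5%

131


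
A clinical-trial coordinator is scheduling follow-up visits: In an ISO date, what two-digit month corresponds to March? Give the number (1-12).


Calendar month order:
2. February
3. March <--
4. April
March is month number 3

3


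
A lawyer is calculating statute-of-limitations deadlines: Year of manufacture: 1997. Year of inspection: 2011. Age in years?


Birth year: 1997
Current year: 2011
Age = current year - birth year
Age = 2011 - 1997 = 14

14


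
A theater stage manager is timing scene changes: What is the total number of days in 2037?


Year: 2037
Check leap year rules:
Divisible by 4? No
2037 is not a leap year
Days: 365

365


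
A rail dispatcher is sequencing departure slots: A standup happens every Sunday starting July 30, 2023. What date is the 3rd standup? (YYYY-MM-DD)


First occurrence: 2023-07-30 (occurrence 1)
Each occurrence is 7 days after the previous.
Occurrence 3 is 2 weeks after the first.
2 weeks = 14 days
2023-07-30 + 14 days = 2023-08-13

2023-08-13


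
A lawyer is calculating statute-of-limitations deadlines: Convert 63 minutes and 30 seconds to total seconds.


Minutes: 63
Extra seconds: 30
Seconds per minute: 60
Minutes to seconds: 63 x 60 = 3780
Total: 3780 + 30 = 3810

3810


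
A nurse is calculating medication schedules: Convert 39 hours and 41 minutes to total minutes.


Hours: 39
Extra minutes: 41
Minutes per hour: 60
Hours to minutes: 39 x 60 = 2340
Total: 2340 + 41 = 2381

2381


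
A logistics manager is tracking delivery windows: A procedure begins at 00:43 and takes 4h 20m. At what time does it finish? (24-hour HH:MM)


Start time: 00:43
Adding: 4 hours 20 minutes
Minutes: 43 + 20 = 63
Minute overflow: 63 >= 60, so carry 1 hour, minutes = 3
Hours: 0 + 4 + 1 = 5
Result: 05:03

05:03


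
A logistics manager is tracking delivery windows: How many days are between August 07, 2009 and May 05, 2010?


Start date: 2009-08-07
End date: 2010-05-05
Aug 2009: +25 days
Sep 2009: +30 days
Oct 2009: +31 days
... (7 more months)
Total: 271 days

271


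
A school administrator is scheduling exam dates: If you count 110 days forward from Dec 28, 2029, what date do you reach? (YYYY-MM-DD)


Start: 2029-12-28
Adding 110 days
Days remaining in December: 3
After December: 107 days still to add
January 2030: 31 days, 76 remaining
February 2030: 28 days, 48 remaining
March 2030: 31 days, 17 remaining
April 2030 has 30 days, need 17
Result: 2030-04-17

2030-04-17


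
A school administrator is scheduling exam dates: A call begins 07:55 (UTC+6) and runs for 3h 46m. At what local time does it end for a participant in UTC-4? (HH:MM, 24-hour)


Start: 07:55 in UTC+6
Step 1 - add duration:
  minutes: 55 + 46 = 101 (carry 1h)
  hours: 7 + 3 + 1 = 11
  end in UTC+6: 11:41
Step 2 - convert UTC+6 -> UTC-4:
  offset difference: -4 - (6) = -10 hours
  11 + (-10) = 1 -> mod 24 = 1
Result: 01:41 in UTC-4

01:41


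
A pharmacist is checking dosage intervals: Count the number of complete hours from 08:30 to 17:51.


Start: 08:30
End: 17:51
Hour difference: 17 - 8 = 9 hours
Minute difference: 51 - 30 = 21 minutes
Total minutes: 561
Complete hours: 561 / 60 = 9 (remainder 21)

9


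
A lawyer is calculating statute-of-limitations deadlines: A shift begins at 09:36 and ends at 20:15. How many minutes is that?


Start time: 09:36 = 576 minutes from midnight
End time: 20:15 = 1215 minutes from midnight
Difference: 1215 - 576 = 639 minutes
That is 10 hours and 39 minutes

639


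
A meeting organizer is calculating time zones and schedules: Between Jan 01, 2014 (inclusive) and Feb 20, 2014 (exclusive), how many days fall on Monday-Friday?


Start: 2014-01-01 (Wednesday)
End (exclusive): 2014-02-20 (Thursday)
Total calendar days: 50
Full weeks: 50 // 7 = 7 -> 35 weekdays
Remaining 1 days starting on Wednesday:
  Wed(w) -> 1 weekdays
Total business days: 35 + 1 = 36

36


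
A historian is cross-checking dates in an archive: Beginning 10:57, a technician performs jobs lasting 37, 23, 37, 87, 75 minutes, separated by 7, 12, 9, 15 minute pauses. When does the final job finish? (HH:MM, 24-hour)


Start: 10:57 = 657 min from midnight
  after task 1 (37 min): 11:34
  after break (7 min): 11:41
  after task 2 (23 min): 12:04
  after break (12 min): 12:16
  after task 3 (37 min): 12:53
  after break (9 min): 13:02
  after task 4 (87 min): 14:29
  after break (15 min): 14:44
  after task 5 (75 min): 15:59
Total elapsed: 302 minutes
End time: 15:59

15:59


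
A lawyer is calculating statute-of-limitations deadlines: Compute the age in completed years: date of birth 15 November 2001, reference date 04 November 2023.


Birth: 2001-11-15
Reference: 2023-11-04
Year difference: 2023 - 2001 = 22
Has birthday (11-15) occurred by 11-04? No
Birthday not yet reached this year -> subtract 1
Age in full years: 21

21


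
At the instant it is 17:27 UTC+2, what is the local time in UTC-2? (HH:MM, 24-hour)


Local time: 17:27 at UTC+2 (offset 2h)
Target zone: UTC-2 (offset -2h)
Difference: -2 - (2) = -4 hours
Calculation: 17 + (-4) = 13
Result: 13:27

13:27


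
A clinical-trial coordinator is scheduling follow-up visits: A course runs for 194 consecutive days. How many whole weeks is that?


Total days: 194
Days per week: 7
Division: 194 / 7 = 27 remainder 5
Complete weeks: 27
Remaining days: 5

27


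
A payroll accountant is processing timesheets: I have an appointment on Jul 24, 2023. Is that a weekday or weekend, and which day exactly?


Date: 2023-07-24
January 1, 2023 is a Sunday
Day of year: 205
Offset from Jan 1: 204 days
204 mod 7 = 1
Result: Monday

Monday


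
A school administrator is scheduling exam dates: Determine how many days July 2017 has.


Month: July
Year: 2017
July is a 31-day month
Total: 31 days

31


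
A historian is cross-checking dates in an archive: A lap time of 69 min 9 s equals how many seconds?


Minutes: 69
Seconds: 9
Convert minutes to seconds: 69 x 60 = 4140
Add remaining seconds: 4140 + 9 = 4149

4149


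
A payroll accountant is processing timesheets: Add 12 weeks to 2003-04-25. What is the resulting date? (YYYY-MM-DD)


Start: 2003-04-25
Weeks to add: 12
Convert to days: 12 x 7 = 84 days
Add 84 days to 2003-04-25
Result: 2003-07-18

2003-07-18


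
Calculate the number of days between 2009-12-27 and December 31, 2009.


Start: December 27, 2009
End: December 31, 2009
Days left in December: 4
Total: 4 days

4


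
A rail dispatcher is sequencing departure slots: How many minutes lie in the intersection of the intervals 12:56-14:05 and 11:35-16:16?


Interval A: [776, 845] minutes from midnight
Interval B: [695, 976] minutes from midnight
Overlap start = max(776, 695) = 776
Overlap end = min(845, 976) = 845
Overlap = 845 - 776 = 69 minutes

69


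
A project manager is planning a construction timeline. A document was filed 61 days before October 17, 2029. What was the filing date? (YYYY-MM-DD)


Start: 2029-10-17
Subtracting 61 days
Days already passed in October: 17
After going back through October: 44 more days to subtract
September 2029: 30 days, 14 remaining
August 2029 has 31 days, need 14
Result: 2029-08-17

2029-08-17


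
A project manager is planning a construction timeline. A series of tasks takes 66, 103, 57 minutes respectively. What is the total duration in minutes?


Durations: 66, 103, 57
Running sum: 66
+ 103 = 169
+ 57 = 226
Total duration: 226 minutes
That is 3 hours and 46 minutes

226


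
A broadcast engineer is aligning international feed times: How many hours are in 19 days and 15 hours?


Days: 19
Extra hours: 15
Hours per day: 24
Days to hours: 19 x 24 = 456
Total: 456 + 15 = 471

471


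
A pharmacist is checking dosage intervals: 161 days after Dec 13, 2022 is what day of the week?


Start: 2022-12-13 (Tuesday)
Step 1 - find target date: add 161 days
  2022-12-13 + 161 days = 2023-05-23
Step 2 - day of week:
  161 mod 7 = 0
  Tuesday + 0 days -> Tuesday
Result: Tuesday (2023-05-23)

Tuesday


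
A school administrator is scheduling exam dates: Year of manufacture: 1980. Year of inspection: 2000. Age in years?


Birth year: 1980
Current year: 2000
Age = current year - birth year
Age = 2000 - 1980 = 20

20


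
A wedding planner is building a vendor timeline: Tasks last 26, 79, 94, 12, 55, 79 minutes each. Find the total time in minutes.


Durations: 26, 79, 94, 12, 55, 79
Running sum: 26
+ 79 = 105
+ 94 = 199
+ 12 = 211
+ 55 = 266
+ 79 = 345
Total duration: 345 minutes
That is 5 hours and 45 minutes

345


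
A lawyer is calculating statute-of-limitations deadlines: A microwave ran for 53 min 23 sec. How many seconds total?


Minutes: 53
Extra seconds: 23
Seconds per minute: 60
Minutes to seconds: 53 x 60 = 3180
Total: 3180 + 23 = 3203

3203


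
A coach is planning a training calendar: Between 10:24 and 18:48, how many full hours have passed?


Start: 10:24
End: 18:48
Hour difference: 18 - 10 = 8 hours
Minute difference: 48 - 24 = 24 minutes
Total minutes: 504
Complete hours: 504 / 60 = 8 (remainder 24)

8


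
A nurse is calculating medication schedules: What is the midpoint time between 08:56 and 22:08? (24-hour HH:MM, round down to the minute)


Start time: 08:56 = 536 minutes from midnight
End time: 22:08 = 1328 minutes from midnight
Sum: 536 + 1328 = 1864
Midpoint: 1864 / 2 = 932 minutes
Convert: 932 / 60 = 15 hours, 32 minutes
Result: 15:32

15:32


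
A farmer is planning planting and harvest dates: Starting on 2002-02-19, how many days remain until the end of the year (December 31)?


Start: February 19, 2002
End: December 31, 2002
Days left in February: 9
March: 31
April: 30
May: 31
June: 30
... plus remaining months
Sum of remaining months: 306
Total: 9 + 306 = 315

315


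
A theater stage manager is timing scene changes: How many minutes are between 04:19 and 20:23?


Start time: 04:19 = 259 minutes from midnight
End time: 20:23 = 1223 minutes from midnight
Difference: 1223 - 259 = 964 minutes
That is 16 hours and 4 minutes

964


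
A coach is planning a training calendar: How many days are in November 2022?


Month: November
Year: 2022
November is a 30-day month
Total: 30 days

30


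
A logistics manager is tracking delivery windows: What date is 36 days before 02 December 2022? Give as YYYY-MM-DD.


Start: 2022-12-02
Subtracting 36 days
Days already passed in December: 2
After going back through December: 34 more days to subtract
November 2022: 30 days, 4 remaining
October 2022 has 31 days, need 4
Result: 2022-10-27

2022-10-27


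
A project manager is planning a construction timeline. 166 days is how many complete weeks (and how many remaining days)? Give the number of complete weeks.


Total days: 166
Days per week: 7
Division: 166 / 7 = 23 remainder 5
Complete weeks: 23
Remaining days: 5

23


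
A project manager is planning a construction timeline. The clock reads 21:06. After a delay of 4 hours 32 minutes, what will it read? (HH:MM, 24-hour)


Start time: 21:06
Adding: 4 hours 32 minutes
Minutes: 6 + 32 = 38
Hours: 21 + 4 + 0 = 25
Hour wraparound: 25 mod 24 = 1
Result: 01:38

01:38


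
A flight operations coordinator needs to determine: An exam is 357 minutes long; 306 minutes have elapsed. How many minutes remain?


Total budget: 357 minutes
Time used: 306 minutes
Remaining: 357 - 306 = 51 minutes
Percent used: 85.7%
Percent remaining: 14.3%

51


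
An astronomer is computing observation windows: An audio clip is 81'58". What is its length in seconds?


Minutes: 81
Seconds: 58
Convert minutes to seconds: 81 x 60 = 4860
Add remaining seconds: 4860 + 58 = 4918

4918


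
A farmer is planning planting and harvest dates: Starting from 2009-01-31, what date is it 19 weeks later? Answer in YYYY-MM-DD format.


Start: 2009-01-31
Weeks to add: 19
Convert to days: 19 x 7 = 133 days
Add 133 days to 2009-01-31
Result: 2009-06-13

2009-06-13


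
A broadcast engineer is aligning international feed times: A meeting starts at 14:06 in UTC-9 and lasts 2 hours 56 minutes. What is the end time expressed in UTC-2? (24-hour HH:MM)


Start: 14:06 in UTC-9
Step 1 - add duration:
  minutes: 6 + 56 = 62 (carry 1h)
  hours: 14 + 2 + 1 = 17
  end in UTC-9: 17:02
Step 2 - convert UTC-9 -> UTC-2:
  offset difference: -2 - (-9) = 7 hours
  17 + (7) = 24 -> mod 24 = 0
Result: 00:02 in UTC-2

00:02


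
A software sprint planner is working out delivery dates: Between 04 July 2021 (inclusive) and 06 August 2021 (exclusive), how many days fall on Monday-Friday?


Start: 2021-07-04 (Sunday)
End (exclusive): 2021-08-06 (Friday)
Total calendar days: 33
Full weeks: 33 // 7 = 4 -> 20 weekdays
Remaining 5 days starting on Sunday:
  Sun(-), Mon(w), Tue(w), Wed(w), Thu(w) -> 4 weekdays
Total business days: 20 + 4 = 24

24


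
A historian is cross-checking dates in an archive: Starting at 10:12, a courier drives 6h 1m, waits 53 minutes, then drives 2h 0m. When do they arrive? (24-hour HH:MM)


Depart: 10:12
Leg 1: +361 min -> 16:13
Layover: +53 min -> 17:06
Leg 2: +120 min -> 19:06
Total travel: 534 minutes = 8h 54m
Arrival: 19:06

19:06


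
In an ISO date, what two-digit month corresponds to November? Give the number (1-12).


Calendar month order:
10. October
11. November <--
12. December
November is month number 11

11


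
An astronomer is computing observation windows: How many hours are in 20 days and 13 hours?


Days: 20
Extra hours: 13
Hours per day: 24
Days to hours: 20 x 24 = 480
Total: 480 + 13 = 493

493


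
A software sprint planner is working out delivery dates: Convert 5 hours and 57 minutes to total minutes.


Hours: 5
Extra minutes: 57
Minutes per hour: 60
Hours to minutes: 5 x 60 = 300
Total: 300 + 57 = 357

357


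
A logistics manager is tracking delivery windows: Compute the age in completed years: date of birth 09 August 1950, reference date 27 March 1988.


Birth: 1950-08-09
Reference: 1988-03-27
Year difference: 1988 - 1950 = 38
Has birthday (08-09) occurred by 03-27? No
Birthday not yet reached this year -> subtract 1
Age in full years: 37

37


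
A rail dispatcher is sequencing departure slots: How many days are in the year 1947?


Year: 1947
Check leap year rules:
Divisible by 4? No
1947 is not a leap year
Days: 365

365


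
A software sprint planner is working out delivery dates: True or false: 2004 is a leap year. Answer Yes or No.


Year: 2004
Divisible by 4? 2004 / 4 = 501.0 -> Yes
Divisible by 100? 2004 / 100 = 20.04 -> No
Divisible by 4 but not 100, so it IS a leap year

Yes


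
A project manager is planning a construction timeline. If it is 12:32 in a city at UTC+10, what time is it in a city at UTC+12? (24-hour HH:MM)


Local time: 12:32 at UTC+10 (offset 10h)
Target zone: UTC+12 (offset 12h)
Difference: 12 - (10) = 2 hours
Calculation: 12 + (2) = 14
Result: 14:32

14:32


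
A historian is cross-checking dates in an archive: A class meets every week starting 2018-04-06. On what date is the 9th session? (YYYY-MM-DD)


First occurrence: 2018-04-06 (occurrence 1)
Each occurrence is 7 days after the previous.
Occurrence 9 is 8 weeks after the first.
8 weeks = 56 days
2018-04-06 + 56 days = 2018-06-01

2018-06-01


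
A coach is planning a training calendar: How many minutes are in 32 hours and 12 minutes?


Hours: 32
Minutes: 12
Convert hours to minutes: 32 x 60 = 1920
Add remaining minutes: 1920 + 12 = 1932

1932


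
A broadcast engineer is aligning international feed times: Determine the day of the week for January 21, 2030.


Date: 2030-01-21
January 1, 2030 is a Tuesday
Day of year: 21
Offset from Jan 1: 20 days
20 mod 7 = 6
Result: Monday

Monday


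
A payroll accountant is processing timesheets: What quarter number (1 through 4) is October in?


Month: October (month 10)
Q1: January-March (months 1-3)
Q2: April-June (months 4-6)
Q3: July-September (months 7-9)
Q4: October-December (months 10-12)
Month 10 falls in Q4

4


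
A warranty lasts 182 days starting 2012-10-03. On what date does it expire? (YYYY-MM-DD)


Start: 2012-10-03
Adding 182 days
Days remaining in October: 28
After October: 154 days still to add
November 2012: 30 days, 124 remaining
December 2012: 31 days, 93 remaining
January 2013: 31 days, 62 remaining
February 2013: 28 days, 34 remaining
Result: 2013-04-03

2013-04-03


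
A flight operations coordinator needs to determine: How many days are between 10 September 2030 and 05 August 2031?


Start date: 2030-09-10
End date: 2031-08-05
Sep 2030: +21 days
Oct 2030: +31 days
Nov 2030: +30 days
... (9 more months)
Total: 329 days

329


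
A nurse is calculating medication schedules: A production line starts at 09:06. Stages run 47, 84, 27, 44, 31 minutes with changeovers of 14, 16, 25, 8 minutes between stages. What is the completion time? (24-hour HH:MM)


Start: 09:06 = 546 min from midnight
  after task 1 (47 min): 09:53
  after break (14 min): 10:07
  after task 2 (84 min): 11:31
  after break (16 min): 11:47
  after task 3 (27 min): 12:14
  after break (25 min): 12:39
  after task 4 (44 min): 13:23
  after break (8 min): 13:31
  after task 5 (31 min): 14:02
Total elapsed: 296 minutes
End time: 14:02

14:02


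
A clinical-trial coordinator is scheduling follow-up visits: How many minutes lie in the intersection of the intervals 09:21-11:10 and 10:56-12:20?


Interval A: [561, 670] minutes from midnight
Interval B: [656, 740] minutes from midnight
Overlap start = max(561, 656) = 656
Overlap end = min(670, 740) = 670
Overlap = 670 - 656 = 14 minutes

14


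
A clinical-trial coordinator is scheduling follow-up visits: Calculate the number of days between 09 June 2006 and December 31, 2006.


Start: June 09, 2006
End: December 31, 2006
Days left in June: 21
July: 31
August: 31
September: 30
October: 31
... plus remaining months
Sum of remaining months: 184
Total: 21 + 184 = 205

205


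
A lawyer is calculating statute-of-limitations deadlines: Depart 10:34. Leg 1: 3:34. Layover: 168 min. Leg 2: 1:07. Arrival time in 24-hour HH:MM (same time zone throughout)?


Depart: 10:34
Leg 1: +214 min -> 14:08
Layover: +168 min -> 16:56
Leg 2: +67 min -> 18:03
Total travel: 449 minutes = 7h 29m
Arrival: 18:03

18:03


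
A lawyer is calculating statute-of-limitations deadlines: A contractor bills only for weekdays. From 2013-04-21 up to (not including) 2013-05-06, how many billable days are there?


Start: 2013-04-21 (Sunday)
End (exclusive): 2013-05-06 (Monday)
Total calendar days: 15
Full weeks: 15 // 7 = 2 -> 10 weekdays
Remaining 1 days starting on Sunday:
  Sun(-) -> 0 weekdays
Total business days: 10 + 0 = 10

10


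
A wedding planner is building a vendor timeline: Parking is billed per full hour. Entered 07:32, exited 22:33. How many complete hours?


Start: 07:32
End: 22:33
Hour difference: 22 - 7 = 15 hours
Minute difference: 33 - 32 = 1 minutes
Total minutes: 901
Complete hours: 901 / 60 = 15 (remainder 1)

15


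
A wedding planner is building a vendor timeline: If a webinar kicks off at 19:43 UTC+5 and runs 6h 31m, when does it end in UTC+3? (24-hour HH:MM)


Start: 19:43 in UTC+5
Step 1 - add duration:
  minutes: 43 + 31 = 74 (carry 1h)
  hours: 19 + 6 + 1 = 26
  end in UTC+5: 02:14
Step 2 - convert UTC+5 -> UTC+3:
  offset difference: 3 - (5) = -2 hours
  2 + (-2) = 0 -> mod 24 = 0
Result: 00:14 in UTC+3

00:14


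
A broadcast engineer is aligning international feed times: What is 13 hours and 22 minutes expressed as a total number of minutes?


Hours: 13
Minutes: 22
Convert hours to minutes: 13 x 60 = 780
Add remaining minutes: 780 + 22 = 802

802


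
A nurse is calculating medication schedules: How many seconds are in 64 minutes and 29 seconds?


Minutes: 64
Extra seconds: 29
Seconds per minute: 60
Minutes to seconds: 64 x 60 = 3840
Total: 3840 + 29 = 3869

3869


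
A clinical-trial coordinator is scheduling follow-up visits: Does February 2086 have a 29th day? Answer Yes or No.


Year: 2086
Divisible by 4? 2086 / 4 = 521.5 -> No
Not divisible by 4, so NOT a leap year

No


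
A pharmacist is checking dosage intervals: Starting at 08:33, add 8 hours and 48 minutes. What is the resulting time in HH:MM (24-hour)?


Start time: 08:33
Adding: 8 hours 48 minutes
Minutes: 33 + 48 = 81
Minute overflow: 81 >= 60, so carry 1 hour, minutes = 21
Hours: 8 + 8 + 1 = 17
Result: 17:21

17:21


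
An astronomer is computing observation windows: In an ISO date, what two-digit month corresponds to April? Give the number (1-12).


Calendar month order:
3. March
4. April <--
5. May
April is month number 4

4


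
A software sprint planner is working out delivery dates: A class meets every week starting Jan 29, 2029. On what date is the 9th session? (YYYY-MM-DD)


First occurrence: 2029-01-29 (occurrence 1)
Each occurrence is 7 days after the previous.
Occurrence 9 is 8 weeks after the first.
8 weeks = 56 days
2029-01-29 + 56 days = 2029-03-26

2029-03-26


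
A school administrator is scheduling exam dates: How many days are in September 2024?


Month: September
Year: 2024
September is a 30-day month
Total: 30 days

30


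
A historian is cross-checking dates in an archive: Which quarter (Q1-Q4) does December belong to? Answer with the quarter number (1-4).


Month: December (month 12)
Q1: January-March (months 1-3)
Q2: April-June (months 4-6)
Q3: July-September (months 7-9)
Q4: October-December (months 10-12)
Month 12 falls in Q4

4


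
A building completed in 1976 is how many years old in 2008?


Birth year: 1976
Current year: 2008
Age = current year - birth year
Age = 2008 - 1976 = 32

32


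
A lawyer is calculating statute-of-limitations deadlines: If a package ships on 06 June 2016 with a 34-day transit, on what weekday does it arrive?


Start: 2016-06-06 (Monday)
Step 1 - find target date: add 34 days
  2016-06-06 + 34 days = 2016-07-10
Step 2 - day of week:
  34 mod 7 = 6
  Monday + 6 days -> Sunday
Result: Sunday (2016-07-10)

Sunday


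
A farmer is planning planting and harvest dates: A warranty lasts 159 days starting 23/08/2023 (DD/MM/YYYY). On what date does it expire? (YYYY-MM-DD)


Start: 2023-08-23
Adding 159 days
Days remaining in August: 8
After August: 151 days still to add
September 2023: 30 days, 121 remaining
October 2023: 31 days, 90 remaining
November 2023: 30 days, 60 remaining
December 2023: 31 days, 29 remaining
Result: 2024-01-29

2024-01-29


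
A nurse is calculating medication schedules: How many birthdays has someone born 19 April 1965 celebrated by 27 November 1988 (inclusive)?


Birth: 1965-04-19
Reference: 1988-11-27
Year difference: 1988 - 1965 = 23
Has birthday (04-19) occurred by 11-27? Yes
Age in full years: 23

23


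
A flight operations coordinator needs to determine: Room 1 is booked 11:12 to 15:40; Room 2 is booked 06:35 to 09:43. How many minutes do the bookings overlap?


Interval A: [672, 940] minutes from midnight
Interval B: [395, 583] minutes from midnight
Overlap start = max(672, 395) = 672
Overlap end = min(940, 583) = 583
End <= start, so the intervals do not overlap: 0 minutes

0


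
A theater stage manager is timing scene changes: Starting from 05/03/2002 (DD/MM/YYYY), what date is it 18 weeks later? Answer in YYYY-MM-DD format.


Start: 2002-03-05
Weeks to add: 18
Convert to days: 18 x 7 = 126 days
Add 126 days to 2002-03-05
Result: 2002-07-09

2002-07-09


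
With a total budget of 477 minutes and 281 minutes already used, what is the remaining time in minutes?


Total budget: 477 minutes
Time used: 281 minutes
Remaining: 477 - 281 = 196 minutes
Percent used: 58.9%
Percent remaining: 41.1%

196


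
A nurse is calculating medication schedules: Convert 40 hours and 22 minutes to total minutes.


Hours: 40
Extra minutes: 22
Minutes per hour: 60
Hours to minutes: 40 x 60 = 2400
Total: 2400 + 22 = 2422

2422


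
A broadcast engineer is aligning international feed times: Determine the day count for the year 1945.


Year: 1945
Check leap year rules:
Divisible by 4? No
1945 is not a leap year
Days: 365

365


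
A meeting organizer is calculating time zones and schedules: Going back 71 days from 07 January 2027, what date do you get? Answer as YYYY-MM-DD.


Start: 2027-01-07
Subtracting 71 days
Days already passed in January: 7
After going back through January: 64 more days to subtract
December 2026: 31 days, 33 remaining
November 2026: 30 days, 3 remaining
October 2026 has 31 days, need 3
Result: 2026-10-28

2026-10-28


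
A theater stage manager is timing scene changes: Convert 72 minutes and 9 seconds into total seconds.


Minutes: 72
Seconds: 9
Convert minutes to seconds: 72 x 60 = 4320
Add remaining seconds: 4320 + 9 = 4329

4329


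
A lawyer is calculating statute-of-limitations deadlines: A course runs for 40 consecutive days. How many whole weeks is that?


Total days: 40
Days per week: 7
Division: 40 / 7 = 5 remainder 5
Complete weeks: 5
Remaining days: 5

5


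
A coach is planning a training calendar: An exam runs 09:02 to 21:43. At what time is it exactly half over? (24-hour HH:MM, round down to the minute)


Start time: 09:02 = 542 minutes from midnight
End time: 21:43 = 1303 minutes from midnight
Sum: 542 + 1303 = 1845
Midpoint: 1845 / 2 = 922 minutes
Convert: 922 / 60 = 15 hours, 22 minutes
Result: 15:22

15:22


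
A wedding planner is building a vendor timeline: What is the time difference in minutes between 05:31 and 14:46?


Start time: 05:31 = 331 minutes from midnight
End time: 14:46 = 886 minutes from midnight
Difference: 886 - 331 = 555 minutes
That is 9 hours and 15 minutes

555


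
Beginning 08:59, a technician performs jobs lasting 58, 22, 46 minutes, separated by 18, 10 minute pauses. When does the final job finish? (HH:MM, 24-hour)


Start: 08:59 = 539 min from midnight
  after task 1 (58 min): 09:57
  after break (18 min): 10:15
  after task 2 (22 min): 10:37
  after break (10 min): 10:47
  after task 3 (46 min): 11:33
Total elapsed: 154 minutes
End time: 11:33

11:33


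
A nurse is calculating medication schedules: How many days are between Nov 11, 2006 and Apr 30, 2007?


Start date: 2006-11-11
End date: 2007-04-30
Nov 2006: +20 days
Dec 2006: +31 days
Jan 2007: +31 days
... (3 more months)
Total: 170 days

170


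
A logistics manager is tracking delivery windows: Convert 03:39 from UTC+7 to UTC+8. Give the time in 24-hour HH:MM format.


Local time: 03:39 at UTC+7 (offset 7h)
Target zone: UTC+8 (offset 8h)
Difference: 8 - (7) = 1 hours
Calculation: 3 + (1) = 4
Result: 04:39

04:39


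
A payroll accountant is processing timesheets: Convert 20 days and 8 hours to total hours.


Days: 20
Extra hours: 8
Hours per day: 24
Days to hours: 20 x 24 = 480
Total: 480 + 8 = 488

488


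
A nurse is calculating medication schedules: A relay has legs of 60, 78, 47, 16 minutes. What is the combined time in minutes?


Durations: 60, 78, 47, 16
Running sum: 60
+ 78 = 138
+ 47 = 185
+ 16 = 201
Total duration: 201 minutes
That is 3 hours and 21 minutes

201


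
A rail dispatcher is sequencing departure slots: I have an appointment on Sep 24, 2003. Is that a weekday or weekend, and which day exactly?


Date: 2003-09-24
January 1, 2003 is a Wednesday
Day of year: 267
Offset from Jan 1: 266 days
266 mod 7 = 0
Result: Wednesday

Wednesday


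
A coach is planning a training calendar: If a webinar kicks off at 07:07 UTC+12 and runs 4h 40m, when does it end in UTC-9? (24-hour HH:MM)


Start: 07:07 in UTC+12
Step 1 - add duration:
  minutes: 7 + 40 = 47
  hours: 7 + 4 + 0 = 11
  end in UTC+12: 11:47
Step 2 - convert UTC+12 -> UTC-9:
  offset difference: -9 - (12) = -21 hours
  11 + (-21) = -10 -> mod 24 = 14
Result: 14:47 in UTC-9

14:47


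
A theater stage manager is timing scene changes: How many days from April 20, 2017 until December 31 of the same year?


Start: April 20, 2017
End: December 31, 2017
Days left in April: 10
May: 31
June: 30
July: 31
August: 31
... plus remaining months
Sum of remaining months: 245
Total: 10 + 245 = 255

255


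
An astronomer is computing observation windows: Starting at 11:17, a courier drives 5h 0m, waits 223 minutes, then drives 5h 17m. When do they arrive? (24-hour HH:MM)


Depart: 11:17
Leg 1: +300 min -> 16:17
Layover: +223 min -> 20:00
Leg 2: +317 min -> 01:17
Total travel: 840 minutes = 14h 0m
Arrival: 01:17

01:17


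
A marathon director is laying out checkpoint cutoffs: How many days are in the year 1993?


Year: 1993
Check leap year rules:
Divisible by 4? No
1993 is not a leap year
Days: 365

365


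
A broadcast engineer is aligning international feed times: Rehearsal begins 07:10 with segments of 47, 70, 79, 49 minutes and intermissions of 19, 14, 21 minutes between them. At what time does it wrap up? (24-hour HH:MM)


Start: 07:10 = 430 min from midnight
  after task 1 (47 min): 07:57
  after break (19 min): 08:16
  after task 2 (70 min): 09:26
  after break (14 min): 09:40
  after task 3 (79 min): 10:59
  after break (21 min): 11:20
  after task 4 (49 min): 12:09
Total elapsed: 299 minutes
End time: 12:09

12:09


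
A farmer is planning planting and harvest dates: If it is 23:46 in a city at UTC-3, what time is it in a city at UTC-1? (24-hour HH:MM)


Local time: 23:46 at UTC-3 (offset -3h)
Target zone: UTC-1 (offset -1h)
Difference: -1 - (-3) = 2 hours
Calculation: 23 + (2) = 25
Wraparound: (25) mod 24 = 1
Result: 01:46

01:46


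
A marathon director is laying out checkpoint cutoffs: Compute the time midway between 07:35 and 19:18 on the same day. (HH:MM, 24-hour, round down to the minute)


Start time: 07:35 = 455 minutes from midnight
End time: 19:18 = 1158 minutes from midnight
Sum: 455 + 1158 = 1613
Midpoint: 1613 / 2 = 806 minutes
Convert: 806 / 60 = 13 hours, 26 minutes
Result: 13:26

13:26


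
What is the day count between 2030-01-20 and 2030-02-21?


Start date: 2030-01-20
End date: 2030-02-21
Jan 2030: +12 days
Feb 2030: +20 days
Total: 32 days

32


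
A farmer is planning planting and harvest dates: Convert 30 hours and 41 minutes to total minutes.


Hours: 30
Minutes: 41
Convert hours to minutes: 30 x 60 = 1800
Add remaining minutes: 1800 + 41 = 1841

1841


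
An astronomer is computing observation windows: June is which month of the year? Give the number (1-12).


Calendar month order:
5. May
6. June <--
7. July
June is month number 6

6


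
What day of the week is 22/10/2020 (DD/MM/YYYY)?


Date: 2020-10-22
January 1, 2020 is a Wednesday
Day of year: 296
Offset from Jan 1: 295 days
295 mod 7 = 1
Result: Thursday

Thursday


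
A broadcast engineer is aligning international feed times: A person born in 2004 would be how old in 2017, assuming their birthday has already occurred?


Birth year: 2004
Current year: 2017
Age = current year - birth year
Age = 2017 - 2004 = 13

13


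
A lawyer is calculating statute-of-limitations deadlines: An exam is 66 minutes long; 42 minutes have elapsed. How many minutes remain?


Total budget: 66 minutes
Time used: 42 minutes
Remaining: 66 - 42 = 24 minutes
Percent used: 63.6%
Percent remaining: 36.4%

24


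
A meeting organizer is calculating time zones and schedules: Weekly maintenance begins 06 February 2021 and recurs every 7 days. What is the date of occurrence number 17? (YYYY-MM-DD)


First occurrence: 2021-02-06 (occurrence 1)
Each occurrence is 7 days after the previous.
Occurrence 17 is 16 weeks after the first.
16 weeks = 112 days
2021-02-06 + 112 days = 2021-05-29

2021-05-29


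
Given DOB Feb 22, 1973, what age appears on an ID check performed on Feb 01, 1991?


Birth: 1973-02-22
Reference: 1991-02-01
Year difference: 1991 - 1973 = 18
Has birthday (02-22) occurred by 02-01? No
Birthday not yet reached this year -> subtract 1
Age in full years: 17

17


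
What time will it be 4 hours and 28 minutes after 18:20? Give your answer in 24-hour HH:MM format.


Start time: 18:20
Adding: 4 hours 28 minutes
Minutes: 20 + 28 = 48
Hours: 18 + 4 + 0 = 22
Result: 22:48

22:48


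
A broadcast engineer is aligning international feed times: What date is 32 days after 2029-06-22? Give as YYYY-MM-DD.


Start: 2029-06-22
Adding 32 days
Days remaining in June: 8
After June: 24 days still to add
July 2029 has 31 days, need 24
Result: 2029-07-24

2029-07-24


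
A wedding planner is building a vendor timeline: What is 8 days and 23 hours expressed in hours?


Days: 8
Extra hours: 23
Hours per day: 24
Days to hours: 8 x 24 = 192
Total: 192 + 23 = 215

215


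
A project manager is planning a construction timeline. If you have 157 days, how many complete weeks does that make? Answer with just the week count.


Total days: 157
Days per week: 7
Division: 157 / 7 = 22 remainder 3
Complete weeks: 22
Remaining days: 3

22


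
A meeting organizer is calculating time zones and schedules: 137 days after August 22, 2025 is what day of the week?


Start: 2025-08-22 (Friday)
Step 1 - find target date: add 137 days
  2025-08-22 + 137 days = 2026-01-06
Step 2 - day of week:
  137 mod 7 = 4
  Friday + 4 days -> Tuesday
Result: Tuesday (2026-01-06)

Tuesday


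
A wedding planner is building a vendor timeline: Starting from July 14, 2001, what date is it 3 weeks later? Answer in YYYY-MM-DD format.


Start: 2001-07-14
Weeks to add: 3
Convert to days: 3 x 7 = 21 days
Add 21 days to 2001-07-14
Result: 2001-08-04

2001-08-04


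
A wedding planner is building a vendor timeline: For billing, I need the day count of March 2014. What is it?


Month: March
Year: 2014
March is a 31-day month
Total: 31 days

31


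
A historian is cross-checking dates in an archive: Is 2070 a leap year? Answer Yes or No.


Year: 2070
Divisible by 4? 2070 / 4 = 517.5 -> No
Not divisible by 4, so NOT a leap year

No


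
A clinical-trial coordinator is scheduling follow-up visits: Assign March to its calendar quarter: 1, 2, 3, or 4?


Month: March (month 3)
Q1: January-March (months 1-3)
Q2: April-June (months 4-6)
Q3: July-September (months 7-9)
Q4: October-December (months 10-12)
Month 3 falls in Q1

1


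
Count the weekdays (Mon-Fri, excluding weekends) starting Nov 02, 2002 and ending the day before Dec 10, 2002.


Start: 2002-11-02 (Saturday)
End (exclusive): 2002-12-10 (Tuesday)
Total calendar days: 38
Full weeks: 38 // 7 = 5 -> 25 weekdays
Remaining 3 days starting on Saturday:
  Sat(-), Sun(-), Mon(w) -> 1 weekdays
Total business days: 25 + 1 = 26

26


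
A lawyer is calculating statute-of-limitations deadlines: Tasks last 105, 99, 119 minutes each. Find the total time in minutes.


Durations: 105, 99, 119
Running sum: 105
+ 99 = 204
+ 119 = 323
Total duration: 323 minutes
That is 5 hours and 23 minutes

323


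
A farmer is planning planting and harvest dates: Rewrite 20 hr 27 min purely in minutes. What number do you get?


Hours: 20
Extra minutes: 27
Minutes per hour: 60
Hours to minutes: 20 x 60 = 1200
Total: 1200 + 27 = 1227

1227


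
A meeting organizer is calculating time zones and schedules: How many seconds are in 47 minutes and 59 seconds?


Minutes: 47
Extra seconds: 59
Seconds per minute: 60
Minutes to seconds: 47 x 60 = 2820
Total: 2820 + 59 = 2879

2879


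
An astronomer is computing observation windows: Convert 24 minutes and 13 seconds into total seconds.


Minutes: 24
Seconds: 13
Convert minutes to seconds: 24 x 60 = 1440
Add remaining seconds: 1440 + 13 = 1453

1453


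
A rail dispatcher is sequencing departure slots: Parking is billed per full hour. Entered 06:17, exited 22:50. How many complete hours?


Start: 06:17
End: 22:50
Hour difference: 22 - 6 = 16 hours
Minute difference: 50 - 17 = 33 minutes
Total minutes: 993
Complete hours: 993 / 60 = 16 (remainder 33)

16


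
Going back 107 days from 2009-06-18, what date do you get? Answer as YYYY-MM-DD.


Start: 2009-06-18
Subtracting 107 days
Days already passed in June: 18
After going back through June: 89 more days to subtract
May 2009: 31 days, 58 remaining
April 2009: 30 days, 28 remaining
March 2009 has 31 days, need 28
Result: 2009-03-03

2009-03-03


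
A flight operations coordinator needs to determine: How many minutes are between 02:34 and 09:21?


Start time: 02:34 = 154 minutes from midnight
End time: 09:21 = 561 minutes from midnight
Difference: 561 - 154 = 407 minutes
That is 6 hours and 47 minutes

407


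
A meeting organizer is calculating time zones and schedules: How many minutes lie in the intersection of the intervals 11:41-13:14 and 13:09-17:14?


Interval A: [701, 794] minutes from midnight
Interval B: [789, 1034] minutes from midnight
Overlap start = max(701, 789) = 789
Overlap end = min(794, 1034) = 794
Overlap = 794 - 789 = 5 minutes

5


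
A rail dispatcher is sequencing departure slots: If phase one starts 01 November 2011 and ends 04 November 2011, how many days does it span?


Start date: 2011-11-01
End date: 2011-11-04
Nov 2011: +3 days
Total: 3 days

3


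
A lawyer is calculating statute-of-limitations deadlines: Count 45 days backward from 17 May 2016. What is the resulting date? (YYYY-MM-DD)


Start: 2016-05-17
Subtracting 45 days
Days already passed in May: 17
After going back through May: 28 more days to subtract
April 2016 has 30 days, need 28
Result: 2016-04-02

2016-04-02


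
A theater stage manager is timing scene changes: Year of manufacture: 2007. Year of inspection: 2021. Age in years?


Birth year: 2007
Current year: 2021
Age = current year - birth year
Age = 2021 - 2007 = 14

14


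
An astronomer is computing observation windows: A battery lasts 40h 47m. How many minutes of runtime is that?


Hours: 40
Extra minutes: 47
Minutes per hour: 60
Hours to minutes: 40 x 60 = 2400
Total: 2400 + 47 = 2447

2447


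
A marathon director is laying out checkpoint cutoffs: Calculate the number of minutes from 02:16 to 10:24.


Start time: 02:16 = 136 minutes from midnight
End time: 10:24 = 624 minutes from midnight
Difference: 624 - 136 = 488 minutes
That is 8 hours and 8 minutes

488


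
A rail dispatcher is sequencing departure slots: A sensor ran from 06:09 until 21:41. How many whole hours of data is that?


Start: 06:09
End: 21:41
Hour difference: 21 - 6 = 15 hours
Minute difference: 41 - 9 = 32 minutes
Total minutes: 932
Complete hours: 932 / 60 = 15 (remainder 32)

15


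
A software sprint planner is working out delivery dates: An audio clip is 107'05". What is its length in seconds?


Minutes: 107
Seconds: 5
Convert minutes to seconds: 107 x 60 = 6420
Add remaining seconds: 6420 + 5 = 6425

6425


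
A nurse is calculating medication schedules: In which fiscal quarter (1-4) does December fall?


Month: December (month 12)
Q1: January-March (months 1-3)
Q2: April-June (months 4-6)
Q3: July-September (months 7-9)
Q4: October-December (months 10-12)
Month 12 falls in Q4

4


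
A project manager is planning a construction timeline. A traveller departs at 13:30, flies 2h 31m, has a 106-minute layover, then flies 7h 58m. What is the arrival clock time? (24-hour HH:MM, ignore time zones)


Depart: 13:30
Leg 1: +151 min -> 16:01
Layover: +106 min -> 17:47
Leg 2: +478 min -> 01:45
Total travel: 735 minutes = 12h 15m
Arrival: 01:45

01:45
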